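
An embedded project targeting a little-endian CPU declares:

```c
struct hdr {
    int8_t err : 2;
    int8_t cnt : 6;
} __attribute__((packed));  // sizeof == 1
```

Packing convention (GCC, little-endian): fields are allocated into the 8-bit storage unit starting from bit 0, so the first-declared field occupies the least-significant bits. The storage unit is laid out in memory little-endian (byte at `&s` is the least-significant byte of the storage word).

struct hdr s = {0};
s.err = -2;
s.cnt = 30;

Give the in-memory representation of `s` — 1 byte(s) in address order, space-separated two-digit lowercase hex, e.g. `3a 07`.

err:2 = -2 → 0x2 << 0 → word 0x02
cnt:6 = 30 → 0x1e << 2 → word 0x7a
word = 0x7a → little-endian bytes:
  [0]=0x7a

7a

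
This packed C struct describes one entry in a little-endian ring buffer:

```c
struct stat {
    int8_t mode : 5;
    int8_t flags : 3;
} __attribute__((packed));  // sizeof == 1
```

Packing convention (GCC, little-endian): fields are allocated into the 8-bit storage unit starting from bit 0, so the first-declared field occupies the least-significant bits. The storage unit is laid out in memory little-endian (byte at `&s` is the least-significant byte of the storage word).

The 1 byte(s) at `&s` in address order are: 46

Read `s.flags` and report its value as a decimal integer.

[0]=0x46 (little-endian) → word 0x46
mode [0+:5] = (word>>0) & 0x1f = 6
flags [5+:3] = (word>>5) & 0x7 = 2  ←
flags signed 3b, MSB=0: value = 2

2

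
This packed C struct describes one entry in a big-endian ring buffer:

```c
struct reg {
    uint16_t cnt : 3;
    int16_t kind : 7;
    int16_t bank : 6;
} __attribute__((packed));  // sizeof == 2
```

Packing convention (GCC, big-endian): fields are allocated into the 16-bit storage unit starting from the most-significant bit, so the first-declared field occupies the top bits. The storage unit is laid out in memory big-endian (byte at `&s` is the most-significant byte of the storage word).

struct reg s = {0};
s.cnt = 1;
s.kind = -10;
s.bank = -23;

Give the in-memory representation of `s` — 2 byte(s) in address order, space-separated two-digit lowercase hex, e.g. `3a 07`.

3d a9

cnt:3 = 1 → 0x1 << 13 → word 0x2000
kind:7 = -10 → 0x76 << 6 → word 0x3d80
bank:6 = -23 → 0x29 << 0 → word 0x3da9
word = 0x3da9 → big-endian bytes:
  [0]=0x3d  [1]=0xa9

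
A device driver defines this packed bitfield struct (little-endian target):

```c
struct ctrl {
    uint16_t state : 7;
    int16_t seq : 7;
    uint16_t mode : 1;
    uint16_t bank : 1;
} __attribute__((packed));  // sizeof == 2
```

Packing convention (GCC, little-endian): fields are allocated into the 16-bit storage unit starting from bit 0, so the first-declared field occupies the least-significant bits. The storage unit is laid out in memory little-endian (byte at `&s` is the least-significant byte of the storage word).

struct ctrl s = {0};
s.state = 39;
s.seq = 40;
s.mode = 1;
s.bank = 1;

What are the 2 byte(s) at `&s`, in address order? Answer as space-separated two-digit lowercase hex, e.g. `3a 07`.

27 d4

state (7b) val=39 bits=0x27 at bit 0: 0x0027
seq (7b) val=40 bits=0x28 at bit 7: 0x1427
mode (1b) val=1 bits=0x1 at bit 14: 0x5427
bank (1b) val=1 bits=0x1 at bit 15: 0xd427
word = 0xd427 → little-endian bytes:
  [0]=0x27  [1]=0xd4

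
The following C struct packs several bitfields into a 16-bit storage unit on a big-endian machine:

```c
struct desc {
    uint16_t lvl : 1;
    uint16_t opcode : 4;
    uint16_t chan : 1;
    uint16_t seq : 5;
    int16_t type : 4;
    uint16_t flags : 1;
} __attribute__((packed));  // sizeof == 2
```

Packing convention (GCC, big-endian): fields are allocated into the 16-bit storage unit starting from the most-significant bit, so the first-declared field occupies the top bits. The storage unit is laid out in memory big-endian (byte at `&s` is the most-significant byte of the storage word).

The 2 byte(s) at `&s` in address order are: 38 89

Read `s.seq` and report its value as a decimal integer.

[0]=0x38 [1]=0x89 (big-endian) → word 0x3889
lvl:1 @ bit 15 → (0x3889>>15)&0x1 = 0x0
opcode:4 @ bit 11 → (0x3889>>11)&0xf = 0x7
chan:1 @ bit 10 → (0x3889>>10)&0x1 = 0x0
seq:5 @ bit 5 → (0x3889>>5)&0x1f = 0x4  ←
type:4 @ bit 1 → (0x3889>>1)&0xf = 0x4
flags:1 @ bit 0 → (0x3889>>0)&0x1 = 0x1

4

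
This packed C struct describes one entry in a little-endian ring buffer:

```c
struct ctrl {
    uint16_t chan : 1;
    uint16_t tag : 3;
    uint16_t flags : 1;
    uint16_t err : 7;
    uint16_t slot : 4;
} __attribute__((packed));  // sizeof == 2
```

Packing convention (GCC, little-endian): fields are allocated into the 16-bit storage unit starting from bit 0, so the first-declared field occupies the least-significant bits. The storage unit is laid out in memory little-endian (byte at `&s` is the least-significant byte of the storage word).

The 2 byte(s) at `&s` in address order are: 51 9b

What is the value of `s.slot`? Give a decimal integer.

[0]=0x51 [1]=0x9b (little-endian) → word 0x9b51
chan [0+:1] = (word>>0) & 0x1 = 1
tag [1+:3] = (word>>1) & 0x7 = 0
flags [4+:1] = (word>>4) & 0x1 = 1
err [5+:7] = (word>>5) & 0x7f = 90
slot [12+:4] = (word>>12) & 0xf = 9  ←

9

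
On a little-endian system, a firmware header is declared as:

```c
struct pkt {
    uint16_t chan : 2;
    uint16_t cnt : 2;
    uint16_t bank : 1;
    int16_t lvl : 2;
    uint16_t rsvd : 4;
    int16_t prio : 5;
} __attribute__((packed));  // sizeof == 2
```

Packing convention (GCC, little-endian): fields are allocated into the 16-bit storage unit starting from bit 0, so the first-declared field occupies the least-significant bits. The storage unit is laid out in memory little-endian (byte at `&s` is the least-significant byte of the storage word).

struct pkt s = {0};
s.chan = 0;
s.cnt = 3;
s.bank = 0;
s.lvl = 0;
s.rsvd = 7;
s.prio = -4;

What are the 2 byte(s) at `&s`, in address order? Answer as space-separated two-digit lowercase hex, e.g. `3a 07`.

8c e3

chan:2 = 0 → 0x0 << 0 → word 0x0000
cnt:2 = 3 → 0x3 << 2 → word 0x000c
bank:1 = 0 → 0x0 << 4 → word 0x000c
lvl:2 = 0 → 0x0 << 5 → word 0x000c
rsvd:4 = 7 → 0x7 << 7 → word 0x038c
prio:5 = -4 → 0x1c << 11 → word 0xe38c
word = 0xe38c → little-endian bytes:
  [0]=0x8c  [1]=0xe3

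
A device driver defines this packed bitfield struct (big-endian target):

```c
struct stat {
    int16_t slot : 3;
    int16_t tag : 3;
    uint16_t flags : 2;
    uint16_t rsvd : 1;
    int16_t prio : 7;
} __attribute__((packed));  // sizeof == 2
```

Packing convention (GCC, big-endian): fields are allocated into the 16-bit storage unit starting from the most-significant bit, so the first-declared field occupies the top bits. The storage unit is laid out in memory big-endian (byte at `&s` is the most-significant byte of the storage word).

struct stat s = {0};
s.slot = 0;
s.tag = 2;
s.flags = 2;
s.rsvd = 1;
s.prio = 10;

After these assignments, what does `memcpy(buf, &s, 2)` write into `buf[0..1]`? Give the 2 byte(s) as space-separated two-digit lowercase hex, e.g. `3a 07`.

0a 8a

slot (3b) val=0 bits=0x0 at bit 13: 0x0000
tag (3b) val=2 bits=0x2 at bit 10: 0x0800
flags (2b) val=2 bits=0x2 at bit 8: 0x0a00
rsvd (1b) val=1 bits=0x1 at bit 7: 0x0a80
prio (7b) val=10 bits=0xa at bit 0: 0x0a8a
word = 0x0a8a → big-endian bytes:
  [0]=0x0a  [1]=0x8a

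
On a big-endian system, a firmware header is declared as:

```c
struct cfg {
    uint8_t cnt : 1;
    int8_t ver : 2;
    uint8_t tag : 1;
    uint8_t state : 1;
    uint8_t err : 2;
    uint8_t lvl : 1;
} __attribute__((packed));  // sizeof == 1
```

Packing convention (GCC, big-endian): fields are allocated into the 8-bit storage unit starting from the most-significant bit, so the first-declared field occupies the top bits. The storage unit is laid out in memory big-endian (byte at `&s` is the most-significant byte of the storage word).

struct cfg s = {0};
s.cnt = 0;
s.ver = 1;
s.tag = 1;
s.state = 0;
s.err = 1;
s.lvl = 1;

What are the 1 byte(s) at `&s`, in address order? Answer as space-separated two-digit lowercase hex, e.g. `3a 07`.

33

[7+:1] cnt=0 & 0x1 = 0x0; word=0x00
[5+:2] ver=1 & 0x3 = 0x1; word=0x20
[4+:1] tag=1 & 0x1 = 0x1; word=0x30
[3+:1] state=0 & 0x1 = 0x0; word=0x30
[1+:2] err=1 & 0x3 = 0x1; word=0x32
[0+:1] lvl=1 & 0x1 = 0x1; word=0x33
word = 0x33 → big-endian bytes:
  [0]=0x33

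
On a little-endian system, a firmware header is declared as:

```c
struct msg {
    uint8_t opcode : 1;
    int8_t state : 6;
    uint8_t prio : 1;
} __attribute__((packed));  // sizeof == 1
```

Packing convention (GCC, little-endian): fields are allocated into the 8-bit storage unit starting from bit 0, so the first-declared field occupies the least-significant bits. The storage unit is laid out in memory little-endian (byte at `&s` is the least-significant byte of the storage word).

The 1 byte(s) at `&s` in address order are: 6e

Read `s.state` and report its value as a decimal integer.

[0]=0x6e (little-endian) → word 0x6e
opcode:1 @ bit 0 → (0x6e>>0)&0x1 = 0x0
state:6 @ bit 1 → (0x6e>>1)&0x3f = 0x37  ←
prio:1 @ bit 7 → (0x6e>>7)&0x1 = 0x0
state signed 6b, MSB=1: 55 - 64 = -9

-9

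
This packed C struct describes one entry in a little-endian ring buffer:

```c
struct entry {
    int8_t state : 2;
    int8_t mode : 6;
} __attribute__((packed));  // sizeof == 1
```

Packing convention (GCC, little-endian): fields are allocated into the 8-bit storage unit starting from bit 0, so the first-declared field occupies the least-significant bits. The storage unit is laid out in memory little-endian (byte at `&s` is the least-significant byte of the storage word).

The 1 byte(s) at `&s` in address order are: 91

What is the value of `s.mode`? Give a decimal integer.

[0]=0x91 (little-endian) → word 0x91
state [0+:2] = (word>>0) & 0x3 = 1
mode [2+:6] = (word>>2) & 0x3f = 36  ←
mode signed 6b, MSB=1: 36 - 64 = -28

-28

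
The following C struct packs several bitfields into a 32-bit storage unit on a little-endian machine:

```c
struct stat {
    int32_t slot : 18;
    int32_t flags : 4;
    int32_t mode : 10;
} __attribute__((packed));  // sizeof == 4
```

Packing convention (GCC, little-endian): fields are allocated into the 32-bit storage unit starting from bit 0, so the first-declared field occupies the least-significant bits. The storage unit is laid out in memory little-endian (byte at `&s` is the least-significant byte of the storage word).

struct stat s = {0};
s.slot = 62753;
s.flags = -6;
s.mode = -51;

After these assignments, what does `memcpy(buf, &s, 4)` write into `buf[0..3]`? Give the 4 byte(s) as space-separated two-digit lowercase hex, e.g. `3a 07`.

slot (18b) val=62753 bits=0xf521 at bit 0: 0x0000f521
flags (4b) val=-6 bits=0xa at bit 18: 0x0028f521
mode (10b) val=-51 bits=0x3cd at bit 22: 0xf368f521
word = 0xf368f521 → little-endian bytes:
  [0]=0x21  [1]=0xf5  [2]=0x68  [3]=0xf3

21 f5 68 f3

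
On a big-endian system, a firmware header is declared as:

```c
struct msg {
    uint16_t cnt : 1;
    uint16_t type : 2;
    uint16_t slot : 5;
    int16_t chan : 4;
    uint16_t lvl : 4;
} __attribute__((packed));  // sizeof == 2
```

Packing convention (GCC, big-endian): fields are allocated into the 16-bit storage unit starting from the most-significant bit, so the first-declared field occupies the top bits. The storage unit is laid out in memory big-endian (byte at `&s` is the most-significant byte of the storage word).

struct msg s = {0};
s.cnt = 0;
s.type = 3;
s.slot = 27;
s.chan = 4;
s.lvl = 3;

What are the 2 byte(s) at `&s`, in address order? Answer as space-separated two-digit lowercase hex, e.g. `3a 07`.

cnt (1b) val=0 bits=0x0 at bit 15: 0x0000
type (2b) val=3 bits=0x3 at bit 13: 0x6000
slot (5b) val=27 bits=0x1b at bit 8: 0x7b00
chan (4b) val=4 bits=0x4 at bit 4: 0x7b40
lvl (4b) val=3 bits=0x3 at bit 0: 0x7b43
word = 0x7b43 → big-endian bytes:
  [0]=0x7b  [1]=0x43

7b 43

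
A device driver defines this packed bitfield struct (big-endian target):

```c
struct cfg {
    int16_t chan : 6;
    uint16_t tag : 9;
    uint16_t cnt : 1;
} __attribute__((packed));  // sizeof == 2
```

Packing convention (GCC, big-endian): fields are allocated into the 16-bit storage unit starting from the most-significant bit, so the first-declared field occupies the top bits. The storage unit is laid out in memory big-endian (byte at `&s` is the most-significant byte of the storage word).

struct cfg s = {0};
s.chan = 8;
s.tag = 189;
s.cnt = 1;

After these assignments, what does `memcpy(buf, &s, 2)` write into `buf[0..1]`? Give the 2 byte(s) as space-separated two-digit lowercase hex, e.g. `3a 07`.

[10+:6] chan=8 & 0x3f = 0x8; word=0x2000
[1+:9] tag=189 & 0x1ff = 0xbd; word=0x217a
[0+:1] cnt=1 & 0x1 = 0x1; word=0x217b
word = 0x217b → big-endian bytes:
  [0]=0x21  [1]=0x7b

21 7b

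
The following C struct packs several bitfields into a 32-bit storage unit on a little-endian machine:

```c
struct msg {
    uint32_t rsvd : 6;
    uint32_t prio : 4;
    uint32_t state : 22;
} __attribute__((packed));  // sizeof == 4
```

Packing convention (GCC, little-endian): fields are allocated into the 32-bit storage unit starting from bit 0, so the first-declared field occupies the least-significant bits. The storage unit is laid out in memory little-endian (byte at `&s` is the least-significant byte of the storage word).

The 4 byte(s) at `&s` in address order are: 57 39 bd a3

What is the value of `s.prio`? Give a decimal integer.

5

[0]=0x57 [1]=0x39 [2]=0xbd [3]=0xa3 (little-endian) → word 0xa3bd3957
rsvd [0+:6] = (word>>0) & 0x3f = 23
prio [6+:4] = (word>>6) & 0xf = 5  ←
state [10+:22] = (word>>10) & 0x3fffff = 2682702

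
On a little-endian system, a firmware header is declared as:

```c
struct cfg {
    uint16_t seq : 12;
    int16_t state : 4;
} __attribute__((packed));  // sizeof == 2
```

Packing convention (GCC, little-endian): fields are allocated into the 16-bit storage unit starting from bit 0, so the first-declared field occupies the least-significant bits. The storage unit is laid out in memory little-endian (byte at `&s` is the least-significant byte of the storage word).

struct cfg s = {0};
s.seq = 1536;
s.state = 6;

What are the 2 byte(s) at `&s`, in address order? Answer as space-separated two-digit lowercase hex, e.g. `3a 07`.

[0+:12] seq=1536 & 0xfff = 0x600; word=0x0600
[12+:4] state=6 & 0xf = 0x6; word=0x6600
word = 0x6600 → little-endian bytes:
  [0]=0x00  [1]=0x66

00 66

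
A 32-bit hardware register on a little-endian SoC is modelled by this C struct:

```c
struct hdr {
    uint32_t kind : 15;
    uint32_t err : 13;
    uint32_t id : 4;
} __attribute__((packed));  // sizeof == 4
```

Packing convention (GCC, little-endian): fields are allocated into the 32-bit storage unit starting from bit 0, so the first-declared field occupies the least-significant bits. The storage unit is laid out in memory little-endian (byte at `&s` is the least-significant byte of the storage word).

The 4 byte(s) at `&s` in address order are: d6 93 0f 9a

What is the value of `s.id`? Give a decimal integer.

[0]=0xd6 [1]=0x93 [2]=0x0f [3]=0x9a (little-endian) → word 0x9a0f93d6
kind:15 @ bit 0 → (0x9a0f93d6>>0)&0x7fff = 0x13d6
err:13 @ bit 15 → (0x9a0f93d6>>15)&0x1fff = 0x141f
id:4 @ bit 28 → (0x9a0f93d6>>28)&0xf = 0x9  ←

9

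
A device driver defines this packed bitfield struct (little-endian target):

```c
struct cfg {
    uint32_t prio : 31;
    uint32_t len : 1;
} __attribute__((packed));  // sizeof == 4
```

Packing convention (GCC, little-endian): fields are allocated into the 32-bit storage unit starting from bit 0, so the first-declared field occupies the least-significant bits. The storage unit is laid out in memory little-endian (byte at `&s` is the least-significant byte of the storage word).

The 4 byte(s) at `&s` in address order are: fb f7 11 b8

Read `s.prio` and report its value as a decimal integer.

[0]=0xfb [1]=0xf7 [2]=0x11 [3]=0xb8 (little-endian) → word 0xb811f7fb
prio:31 @ bit 0 → (0xb811f7fb>>0)&0x7fffffff = 0x3811f7fb  ←
len:1 @ bit 31 → (0xb811f7fb>>31)&0x1 = 0x1

940701691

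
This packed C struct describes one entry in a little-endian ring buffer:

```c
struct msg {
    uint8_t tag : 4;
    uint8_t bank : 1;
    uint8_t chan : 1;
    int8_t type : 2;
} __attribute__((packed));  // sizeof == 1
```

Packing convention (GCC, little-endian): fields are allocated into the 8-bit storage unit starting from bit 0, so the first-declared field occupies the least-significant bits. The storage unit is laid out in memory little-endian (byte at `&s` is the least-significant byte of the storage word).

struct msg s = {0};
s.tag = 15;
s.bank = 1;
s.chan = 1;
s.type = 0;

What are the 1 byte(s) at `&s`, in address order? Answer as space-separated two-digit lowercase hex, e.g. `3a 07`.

tag:4 = 15 → 0xf << 0 → word 0x0f
bank:1 = 1 → 0x1 << 4 → word 0x1f
chan:1 = 1 → 0x1 << 5 → word 0x3f
type:2 = 0 → 0x0 << 6 → word 0x3f
word = 0x3f → little-endian bytes:
  [0]=0x3f

3f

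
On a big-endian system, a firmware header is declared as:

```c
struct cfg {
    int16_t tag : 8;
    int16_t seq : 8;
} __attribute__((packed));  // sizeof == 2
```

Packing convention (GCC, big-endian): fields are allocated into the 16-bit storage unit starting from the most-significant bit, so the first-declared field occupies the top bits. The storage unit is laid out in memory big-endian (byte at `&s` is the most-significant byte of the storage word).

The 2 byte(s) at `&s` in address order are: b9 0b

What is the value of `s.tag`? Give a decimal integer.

-71

[0]=0xb9 [1]=0x0b (big-endian) → word 0xb90b
tag [8+:8] = (word>>8) & 0xff = 185  ←
seq [0+:8] = (word>>0) & 0xff = 11
tag signed 8b, MSB=1: 185 - 256 = -71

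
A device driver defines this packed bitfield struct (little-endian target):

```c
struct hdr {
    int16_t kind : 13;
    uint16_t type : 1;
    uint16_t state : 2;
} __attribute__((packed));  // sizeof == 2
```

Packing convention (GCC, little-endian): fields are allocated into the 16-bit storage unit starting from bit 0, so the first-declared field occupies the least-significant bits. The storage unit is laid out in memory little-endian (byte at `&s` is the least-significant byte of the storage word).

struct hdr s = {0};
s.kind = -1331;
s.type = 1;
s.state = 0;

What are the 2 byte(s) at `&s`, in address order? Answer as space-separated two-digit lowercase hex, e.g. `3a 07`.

cd 3a

kind (13b) val=-1331 bits=0x1acd at bit 0: 0x1acd
type (1b) val=1 bits=0x1 at bit 13: 0x3acd
state (2b) val=0 bits=0x0 at bit 14: 0x3acd
word = 0x3acd → little-endian bytes:
  [0]=0xcd  [1]=0x3a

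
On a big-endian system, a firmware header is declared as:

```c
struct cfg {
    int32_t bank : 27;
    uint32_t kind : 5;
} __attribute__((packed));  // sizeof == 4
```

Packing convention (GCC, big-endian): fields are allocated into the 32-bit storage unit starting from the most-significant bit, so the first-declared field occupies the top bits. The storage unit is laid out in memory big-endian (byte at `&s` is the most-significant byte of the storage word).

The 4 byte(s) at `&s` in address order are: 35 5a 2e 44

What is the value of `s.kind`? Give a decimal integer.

[0]=0x35 [1]=0x5a [2]=0x2e [3]=0x44 (big-endian) → word 0x355a2e44
bank [5+:27] = (word>>5) & 0x7ffffff = 27971954
kind [0+:5] = (word>>0) & 0x1f = 4  ←

4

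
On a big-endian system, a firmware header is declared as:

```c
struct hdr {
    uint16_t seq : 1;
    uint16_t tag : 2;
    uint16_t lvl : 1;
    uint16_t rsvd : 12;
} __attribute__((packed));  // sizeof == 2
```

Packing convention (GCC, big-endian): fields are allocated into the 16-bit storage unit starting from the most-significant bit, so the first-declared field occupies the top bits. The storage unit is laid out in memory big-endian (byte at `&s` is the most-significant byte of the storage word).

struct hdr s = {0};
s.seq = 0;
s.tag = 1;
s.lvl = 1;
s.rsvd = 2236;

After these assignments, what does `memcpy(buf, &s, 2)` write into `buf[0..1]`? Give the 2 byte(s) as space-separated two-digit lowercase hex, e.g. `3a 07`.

38 bc

seq (1b) val=0 bits=0x0 at bit 15: 0x0000
tag (2b) val=1 bits=0x1 at bit 13: 0x2000
lvl (1b) val=1 bits=0x1 at bit 12: 0x3000
rsvd (12b) val=2236 bits=0x8bc at bit 0: 0x38bc
word = 0x38bc → big-endian bytes:
  [0]=0x38  [1]=0xbc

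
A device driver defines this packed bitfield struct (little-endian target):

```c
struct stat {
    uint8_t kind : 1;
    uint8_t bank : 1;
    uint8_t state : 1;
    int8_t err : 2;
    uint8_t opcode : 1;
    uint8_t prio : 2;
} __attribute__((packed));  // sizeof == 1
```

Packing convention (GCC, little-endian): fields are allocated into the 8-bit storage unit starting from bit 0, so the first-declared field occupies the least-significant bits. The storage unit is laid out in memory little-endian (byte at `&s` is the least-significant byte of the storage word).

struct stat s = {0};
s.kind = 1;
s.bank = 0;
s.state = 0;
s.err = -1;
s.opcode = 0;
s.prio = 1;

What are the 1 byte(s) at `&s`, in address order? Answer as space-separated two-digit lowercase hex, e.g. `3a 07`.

59

kind (1b) val=1 bits=0x1 at bit 0: 0x01
bank (1b) val=0 bits=0x0 at bit 1: 0x01
state (1b) val=0 bits=0x0 at bit 2: 0x01
err (2b) val=-1 bits=0x3 at bit 3: 0x19
opcode (1b) val=0 bits=0x0 at bit 5: 0x19
prio (2b) val=1 bits=0x1 at bit 6: 0x59
word = 0x59 → little-endian bytes:
  [0]=0x59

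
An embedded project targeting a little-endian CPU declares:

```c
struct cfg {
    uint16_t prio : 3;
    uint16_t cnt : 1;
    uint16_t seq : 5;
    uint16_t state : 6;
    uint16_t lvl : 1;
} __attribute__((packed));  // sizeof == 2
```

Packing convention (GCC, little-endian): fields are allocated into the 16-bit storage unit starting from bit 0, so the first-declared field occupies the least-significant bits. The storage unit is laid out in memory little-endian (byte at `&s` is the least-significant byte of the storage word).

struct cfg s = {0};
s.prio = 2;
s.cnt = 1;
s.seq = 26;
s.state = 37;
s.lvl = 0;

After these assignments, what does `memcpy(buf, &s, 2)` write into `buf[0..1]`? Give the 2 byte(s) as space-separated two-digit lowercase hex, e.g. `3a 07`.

aa 4b

[0+:3] prio=2 & 0x7 = 0x2; word=0x0002
[3+:1] cnt=1 & 0x1 = 0x1; word=0x000a
[4+:5] seq=26 & 0x1f = 0x1a; word=0x01aa
[9+:6] state=37 & 0x3f = 0x25; word=0x4baa
[15+:1] lvl=0 & 0x1 = 0x0; word=0x4baa
word = 0x4baa → little-endian bytes:
  [0]=0xaa  [1]=0x4b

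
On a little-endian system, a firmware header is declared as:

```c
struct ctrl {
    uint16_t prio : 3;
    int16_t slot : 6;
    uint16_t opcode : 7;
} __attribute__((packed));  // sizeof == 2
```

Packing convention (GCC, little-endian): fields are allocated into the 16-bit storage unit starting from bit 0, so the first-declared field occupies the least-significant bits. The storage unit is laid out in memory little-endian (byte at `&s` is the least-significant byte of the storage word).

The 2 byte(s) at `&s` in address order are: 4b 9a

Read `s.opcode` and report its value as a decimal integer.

77

[0]=0x4b [1]=0x9a (little-endian) → word 0x9a4b
prio:3 @ bit 0 → (0x9a4b>>0)&0x7 = 0x3
slot:6 @ bit 3 → (0x9a4b>>3)&0x3f = 0x9
opcode:7 @ bit 9 → (0x9a4b>>9)&0x7f = 0x4d  ←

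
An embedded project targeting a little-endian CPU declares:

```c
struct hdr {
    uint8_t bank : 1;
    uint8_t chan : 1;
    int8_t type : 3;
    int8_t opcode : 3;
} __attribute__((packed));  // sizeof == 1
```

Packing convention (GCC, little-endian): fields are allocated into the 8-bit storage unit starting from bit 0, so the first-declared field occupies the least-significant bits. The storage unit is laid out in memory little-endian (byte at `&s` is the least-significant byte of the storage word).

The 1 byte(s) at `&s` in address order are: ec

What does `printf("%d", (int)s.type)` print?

3

[0]=0xec (little-endian) → word 0xec
bank:1 @ bit 0 → (0xec>>0)&0x1 = 0x0
chan:1 @ bit 1 → (0xec>>1)&0x1 = 0x0
type:3 @ bit 2 → (0xec>>2)&0x7 = 0x3  ←
opcode:3 @ bit 5 → (0xec>>5)&0x7 = 0x7
type signed 3b, MSB=0: value = 3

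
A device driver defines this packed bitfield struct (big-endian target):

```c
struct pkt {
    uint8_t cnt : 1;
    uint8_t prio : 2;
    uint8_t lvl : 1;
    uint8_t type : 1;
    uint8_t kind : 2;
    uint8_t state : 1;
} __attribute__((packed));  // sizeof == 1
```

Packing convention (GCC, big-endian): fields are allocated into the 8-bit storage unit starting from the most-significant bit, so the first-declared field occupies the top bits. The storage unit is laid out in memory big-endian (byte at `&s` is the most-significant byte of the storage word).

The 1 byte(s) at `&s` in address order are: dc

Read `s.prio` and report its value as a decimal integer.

2

[0]=0xdc (big-endian) → word 0xdc
cnt [7+:1] = (word>>7) & 0x1 = 1
prio [5+:2] = (word>>5) & 0x3 = 2  ←
lvl [4+:1] = (word>>4) & 0x1 = 1
type [3+:1] = (word>>3) & 0x1 = 1
kind [1+:2] = (word>>1) & 0x3 = 2
state [0+:1] = (word>>0) & 0x1 = 0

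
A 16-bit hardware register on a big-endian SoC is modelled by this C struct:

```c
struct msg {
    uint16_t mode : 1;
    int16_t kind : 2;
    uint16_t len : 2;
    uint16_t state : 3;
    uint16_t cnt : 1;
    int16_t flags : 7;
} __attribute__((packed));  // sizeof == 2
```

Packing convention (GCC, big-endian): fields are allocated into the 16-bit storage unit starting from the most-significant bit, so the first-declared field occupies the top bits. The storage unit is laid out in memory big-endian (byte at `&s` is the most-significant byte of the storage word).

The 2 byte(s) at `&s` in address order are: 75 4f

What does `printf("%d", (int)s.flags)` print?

[0]=0x75 [1]=0x4f (big-endian) → word 0x754f
mode:1 @ bit 15 → (0x754f>>15)&0x1 = 0x0
kind:2 @ bit 13 → (0x754f>>13)&0x3 = 0x3
len:2 @ bit 11 → (0x754f>>11)&0x3 = 0x2
state:3 @ bit 8 → (0x754f>>8)&0x7 = 0x5
cnt:1 @ bit 7 → (0x754f>>7)&0x1 = 0x0
flags:7 @ bit 0 → (0x754f>>0)&0x7f = 0x4f  ←
flags signed 7b, MSB=1: 79 - 128 = -49

-49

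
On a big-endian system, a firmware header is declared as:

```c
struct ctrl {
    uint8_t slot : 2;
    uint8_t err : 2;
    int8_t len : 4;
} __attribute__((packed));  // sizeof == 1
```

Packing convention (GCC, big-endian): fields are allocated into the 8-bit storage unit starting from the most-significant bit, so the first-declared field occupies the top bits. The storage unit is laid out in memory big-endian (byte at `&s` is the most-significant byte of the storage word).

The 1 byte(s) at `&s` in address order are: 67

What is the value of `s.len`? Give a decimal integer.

[0]=0x67 (big-endian) → word 0x67
slot [6+:2] = (word>>6) & 0x3 = 1
err [4+:2] = (word>>4) & 0x3 = 2
len [0+:4] = (word>>0) & 0xf = 7  ←
len signed 4b, MSB=0: value = 7

7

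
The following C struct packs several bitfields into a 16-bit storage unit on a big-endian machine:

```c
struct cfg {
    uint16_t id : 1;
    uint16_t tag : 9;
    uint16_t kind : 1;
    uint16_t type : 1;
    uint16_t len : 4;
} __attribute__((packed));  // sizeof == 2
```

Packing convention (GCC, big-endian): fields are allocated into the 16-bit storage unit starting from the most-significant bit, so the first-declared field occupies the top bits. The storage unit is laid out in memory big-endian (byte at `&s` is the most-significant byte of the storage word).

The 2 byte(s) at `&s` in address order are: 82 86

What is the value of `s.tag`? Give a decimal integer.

10

[0]=0x82 [1]=0x86 (big-endian) → word 0x8286
id:1 @ bit 15 → (0x8286>>15)&0x1 = 0x1
tag:9 @ bit 6 → (0x8286>>6)&0x1ff = 0xa  ←
kind:1 @ bit 5 → (0x8286>>5)&0x1 = 0x0
type:1 @ bit 4 → (0x8286>>4)&0x1 = 0x0
len:4 @ bit 0 → (0x8286>>0)&0xf = 0x6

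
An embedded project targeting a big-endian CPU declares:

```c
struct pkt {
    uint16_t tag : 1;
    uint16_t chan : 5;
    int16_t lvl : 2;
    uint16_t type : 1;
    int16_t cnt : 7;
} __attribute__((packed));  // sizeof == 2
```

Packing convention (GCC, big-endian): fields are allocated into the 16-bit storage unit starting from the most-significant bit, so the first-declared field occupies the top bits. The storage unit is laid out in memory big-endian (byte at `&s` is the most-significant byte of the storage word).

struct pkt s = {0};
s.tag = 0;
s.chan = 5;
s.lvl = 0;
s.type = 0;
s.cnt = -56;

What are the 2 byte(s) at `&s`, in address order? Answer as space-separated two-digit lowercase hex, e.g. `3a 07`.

tag (1b) val=0 bits=0x0 at bit 15: 0x0000
chan (5b) val=5 bits=0x5 at bit 10: 0x1400
lvl (2b) val=0 bits=0x0 at bit 8: 0x1400
type (1b) val=0 bits=0x0 at bit 7: 0x1400
cnt (7b) val=-56 bits=0x48 at bit 0: 0x1448
word = 0x1448 → big-endian bytes:
  [0]=0x14  [1]=0x48

14 48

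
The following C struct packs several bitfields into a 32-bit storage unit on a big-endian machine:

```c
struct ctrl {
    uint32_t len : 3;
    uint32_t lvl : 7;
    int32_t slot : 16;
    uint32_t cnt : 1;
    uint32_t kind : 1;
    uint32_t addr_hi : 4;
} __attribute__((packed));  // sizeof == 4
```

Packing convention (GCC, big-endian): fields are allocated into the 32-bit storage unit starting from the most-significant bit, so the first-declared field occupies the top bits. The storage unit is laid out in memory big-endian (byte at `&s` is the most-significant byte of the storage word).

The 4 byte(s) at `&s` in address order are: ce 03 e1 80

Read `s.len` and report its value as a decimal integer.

[0]=0xce [1]=0x03 [2]=0xe1 [3]=0x80 (big-endian) → word 0xce03e180
len [29+:3] = (word>>29) & 0x7 = 6  ←
lvl [22+:7] = (word>>22) & 0x7f = 56
slot [6+:16] = (word>>6) & 0xffff = 3974
cnt [5+:1] = (word>>5) & 0x1 = 0
kind [4+:1] = (word>>4) & 0x1 = 0
addr_hi [0+:4] = (word>>0) & 0xf = 0

6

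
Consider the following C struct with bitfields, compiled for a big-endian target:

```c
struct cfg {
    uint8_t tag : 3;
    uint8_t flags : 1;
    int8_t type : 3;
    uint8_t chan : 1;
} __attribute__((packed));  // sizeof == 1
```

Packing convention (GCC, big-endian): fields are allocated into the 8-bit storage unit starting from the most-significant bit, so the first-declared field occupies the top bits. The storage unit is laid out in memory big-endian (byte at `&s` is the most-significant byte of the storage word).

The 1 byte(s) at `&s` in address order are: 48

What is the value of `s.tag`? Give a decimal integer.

[0]=0x48 (big-endian) → word 0x48
tag [5+:3] = (word>>5) & 0x7 = 2  ←
flags [4+:1] = (word>>4) & 0x1 = 0
type [1+:3] = (word>>1) & 0x7 = 4
chan [0+:1] = (word>>0) & 0x1 = 0

2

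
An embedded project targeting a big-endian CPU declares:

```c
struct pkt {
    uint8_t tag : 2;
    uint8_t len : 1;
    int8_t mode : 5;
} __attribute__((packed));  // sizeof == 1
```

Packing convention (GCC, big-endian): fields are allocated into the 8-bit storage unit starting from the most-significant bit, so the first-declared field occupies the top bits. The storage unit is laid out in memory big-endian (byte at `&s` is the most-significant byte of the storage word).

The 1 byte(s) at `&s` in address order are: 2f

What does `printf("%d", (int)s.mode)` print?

[0]=0x2f (big-endian) → word 0x2f
tag:2 @ bit 6 → (0x2f>>6)&0x3 = 0x0
len:1 @ bit 5 → (0x2f>>5)&0x1 = 0x1
mode:5 @ bit 0 → (0x2f>>0)&0x1f = 0xf  ←
mode signed 5b, MSB=0: value = 15

15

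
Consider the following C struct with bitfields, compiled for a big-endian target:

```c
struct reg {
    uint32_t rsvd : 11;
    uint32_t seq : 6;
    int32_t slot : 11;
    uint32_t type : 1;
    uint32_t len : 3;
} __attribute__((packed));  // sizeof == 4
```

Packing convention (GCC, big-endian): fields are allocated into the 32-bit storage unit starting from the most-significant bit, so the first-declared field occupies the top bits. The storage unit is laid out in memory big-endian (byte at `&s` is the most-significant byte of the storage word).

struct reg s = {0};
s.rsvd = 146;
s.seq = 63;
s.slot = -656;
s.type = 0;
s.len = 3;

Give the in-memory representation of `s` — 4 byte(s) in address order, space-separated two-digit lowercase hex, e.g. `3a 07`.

[21+:11] rsvd=146 & 0x7ff = 0x92; word=0x12400000
[15+:6] seq=63 & 0x3f = 0x3f; word=0x125f8000
[4+:11] slot=-656 & 0x7ff = 0x570; word=0x125fd700
[3+:1] type=0 & 0x1 = 0x0; word=0x125fd700
[0+:3] len=3 & 0x7 = 0x3; word=0x125fd703
word = 0x125fd703 → big-endian bytes:
  [0]=0x12  [1]=0x5f  [2]=0xd7  [3]=0x03

12 5f d7 03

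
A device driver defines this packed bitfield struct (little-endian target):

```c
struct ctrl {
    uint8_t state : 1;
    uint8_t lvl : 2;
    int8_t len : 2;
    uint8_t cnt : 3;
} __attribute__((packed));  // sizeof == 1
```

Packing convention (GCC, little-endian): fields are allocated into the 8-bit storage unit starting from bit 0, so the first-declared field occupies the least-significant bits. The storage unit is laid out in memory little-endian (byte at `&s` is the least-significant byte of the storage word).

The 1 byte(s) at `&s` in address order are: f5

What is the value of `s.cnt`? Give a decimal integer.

[0]=0xf5 (little-endian) → word 0xf5
state [0+:1] = (word>>0) & 0x1 = 1
lvl [1+:2] = (word>>1) & 0x3 = 2
len [3+:2] = (word>>3) & 0x3 = 2
cnt [5+:3] = (word>>5) & 0x7 = 7  ←

7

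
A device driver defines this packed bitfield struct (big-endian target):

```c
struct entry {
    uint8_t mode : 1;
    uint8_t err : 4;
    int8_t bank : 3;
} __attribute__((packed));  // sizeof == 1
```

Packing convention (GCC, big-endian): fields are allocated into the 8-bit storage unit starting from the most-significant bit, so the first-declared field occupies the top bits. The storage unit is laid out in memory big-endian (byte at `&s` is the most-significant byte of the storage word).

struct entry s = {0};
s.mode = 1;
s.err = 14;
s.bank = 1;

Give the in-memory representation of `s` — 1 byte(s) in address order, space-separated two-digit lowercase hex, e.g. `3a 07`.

[7+:1] mode=1 & 0x1 = 0x1; word=0x80
[3+:4] err=14 & 0xf = 0xe; word=0xf0
[0+:3] bank=1 & 0x7 = 0x1; word=0xf1
word = 0xf1 → big-endian bytes:
  [0]=0xf1

f1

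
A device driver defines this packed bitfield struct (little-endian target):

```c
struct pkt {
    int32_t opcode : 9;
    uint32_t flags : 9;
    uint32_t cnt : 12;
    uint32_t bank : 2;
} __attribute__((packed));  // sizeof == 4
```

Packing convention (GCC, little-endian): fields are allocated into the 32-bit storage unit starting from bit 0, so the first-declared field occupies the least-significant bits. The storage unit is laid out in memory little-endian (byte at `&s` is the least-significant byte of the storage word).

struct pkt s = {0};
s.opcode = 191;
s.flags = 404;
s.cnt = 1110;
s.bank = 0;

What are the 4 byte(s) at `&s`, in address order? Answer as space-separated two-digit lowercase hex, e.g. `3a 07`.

opcode (9b) val=191 bits=0xbf at bit 0: 0x000000bf
flags (9b) val=404 bits=0x194 at bit 9: 0x000328bf
cnt (12b) val=1110 bits=0x456 at bit 18: 0x115b28bf
bank (2b) val=0 bits=0x0 at bit 30: 0x115b28bf
word = 0x115b28bf → little-endian bytes:
  [0]=0xbf  [1]=0x28  [2]=0x5b  [3]=0x11

bf 28 5b 11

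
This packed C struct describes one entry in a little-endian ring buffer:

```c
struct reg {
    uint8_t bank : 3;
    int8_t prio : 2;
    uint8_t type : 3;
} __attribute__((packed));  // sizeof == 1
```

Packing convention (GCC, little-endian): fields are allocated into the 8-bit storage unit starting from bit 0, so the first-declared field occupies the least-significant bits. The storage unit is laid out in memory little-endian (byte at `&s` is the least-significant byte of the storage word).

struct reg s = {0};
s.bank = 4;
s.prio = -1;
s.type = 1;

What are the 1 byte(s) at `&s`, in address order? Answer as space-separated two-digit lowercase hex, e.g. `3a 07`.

bank:3 = 4 → 0x4 << 0 → word 0x04
prio:2 = -1 → 0x3 << 3 → word 0x1c
type:3 = 1 → 0x1 << 5 → word 0x3c
word = 0x3c → little-endian bytes:
  [0]=0x3c

3c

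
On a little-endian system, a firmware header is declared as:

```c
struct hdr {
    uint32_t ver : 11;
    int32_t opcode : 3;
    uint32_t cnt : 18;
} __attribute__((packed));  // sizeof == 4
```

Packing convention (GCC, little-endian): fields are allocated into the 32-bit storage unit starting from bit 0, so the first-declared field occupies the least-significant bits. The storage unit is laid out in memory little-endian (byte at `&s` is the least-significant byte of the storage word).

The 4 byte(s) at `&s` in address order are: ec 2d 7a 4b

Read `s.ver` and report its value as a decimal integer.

[0]=0xec [1]=0x2d [2]=0x7a [3]=0x4b (little-endian) → word 0x4b7a2dec
ver [0+:11] = (word>>0) & 0x7ff = 1516  ←
opcode [11+:3] = (word>>11) & 0x7 = 5
cnt [14+:18] = (word>>14) & 0x3ffff = 77288

1516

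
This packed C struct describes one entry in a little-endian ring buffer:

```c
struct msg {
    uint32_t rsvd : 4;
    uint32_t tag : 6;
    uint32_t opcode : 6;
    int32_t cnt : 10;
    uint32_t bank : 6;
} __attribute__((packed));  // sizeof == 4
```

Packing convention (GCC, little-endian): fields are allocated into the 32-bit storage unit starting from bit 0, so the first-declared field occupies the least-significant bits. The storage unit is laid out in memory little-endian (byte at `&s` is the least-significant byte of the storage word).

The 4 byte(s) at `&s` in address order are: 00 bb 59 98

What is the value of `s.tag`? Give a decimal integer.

[0]=0x00 [1]=0xbb [2]=0x59 [3]=0x98 (little-endian) → word 0x9859bb00
rsvd [0+:4] = (word>>0) & 0xf = 0
tag [4+:6] = (word>>4) & 0x3f = 48  ←
opcode [10+:6] = (word>>10) & 0x3f = 46
cnt [16+:10] = (word>>16) & 0x3ff = 89
bank [26+:6] = (word>>26) & 0x3f = 38

48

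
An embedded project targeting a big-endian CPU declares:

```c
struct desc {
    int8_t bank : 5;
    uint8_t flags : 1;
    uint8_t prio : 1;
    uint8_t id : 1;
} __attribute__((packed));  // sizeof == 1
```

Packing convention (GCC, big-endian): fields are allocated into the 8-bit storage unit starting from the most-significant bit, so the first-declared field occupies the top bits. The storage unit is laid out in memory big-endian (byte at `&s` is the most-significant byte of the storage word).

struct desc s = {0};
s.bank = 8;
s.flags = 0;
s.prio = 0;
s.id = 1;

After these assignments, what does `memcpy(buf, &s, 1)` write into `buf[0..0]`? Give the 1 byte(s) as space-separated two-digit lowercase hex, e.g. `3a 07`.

[3+:5] bank=8 & 0x1f = 0x8; word=0x40
[2+:1] flags=0 & 0x1 = 0x0; word=0x40
[1+:1] prio=0 & 0x1 = 0x0; word=0x40
[0+:1] id=1 & 0x1 = 0x1; word=0x41
word = 0x41 → big-endian bytes:
  [0]=0x41

41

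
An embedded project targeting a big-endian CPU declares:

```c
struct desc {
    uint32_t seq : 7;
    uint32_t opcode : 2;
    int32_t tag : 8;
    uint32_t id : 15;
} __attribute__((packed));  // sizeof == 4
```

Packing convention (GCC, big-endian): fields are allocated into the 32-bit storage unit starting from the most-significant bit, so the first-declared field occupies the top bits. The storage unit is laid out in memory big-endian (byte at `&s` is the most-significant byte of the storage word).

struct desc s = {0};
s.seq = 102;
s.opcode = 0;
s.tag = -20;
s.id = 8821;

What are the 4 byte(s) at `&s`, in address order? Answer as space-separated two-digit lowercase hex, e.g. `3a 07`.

seq:7 = 102 → 0x66 << 25 → word 0xcc000000
opcode:2 = 0 → 0x0 << 23 → word 0xcc000000
tag:8 = -20 → 0xec << 15 → word 0xcc760000
id:15 = 8821 → 0x2275 << 0 → word 0xcc762275
word = 0xcc762275 → big-endian bytes:
  [0]=0xcc  [1]=0x76  [2]=0x22  [3]=0x75

cc 76 22 75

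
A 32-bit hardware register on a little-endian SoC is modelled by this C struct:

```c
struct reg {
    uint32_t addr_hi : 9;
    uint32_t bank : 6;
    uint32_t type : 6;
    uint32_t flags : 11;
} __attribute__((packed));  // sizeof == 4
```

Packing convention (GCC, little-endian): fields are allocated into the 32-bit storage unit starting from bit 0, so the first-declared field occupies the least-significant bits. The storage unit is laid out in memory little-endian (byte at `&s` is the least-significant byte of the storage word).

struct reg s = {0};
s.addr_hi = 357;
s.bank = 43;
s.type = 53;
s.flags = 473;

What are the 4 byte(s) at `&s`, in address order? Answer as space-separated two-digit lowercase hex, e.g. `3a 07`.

[0+:9] addr_hi=357 & 0x1ff = 0x165; word=0x00000165
[9+:6] bank=43 & 0x3f = 0x2b; word=0x00005765
[15+:6] type=53 & 0x3f = 0x35; word=0x001ad765
[21+:11] flags=473 & 0x7ff = 0x1d9; word=0x3b3ad765
word = 0x3b3ad765 → little-endian bytes:
  [0]=0x65  [1]=0xd7  [2]=0x3a  [3]=0x3b

65 d7 3a 3b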